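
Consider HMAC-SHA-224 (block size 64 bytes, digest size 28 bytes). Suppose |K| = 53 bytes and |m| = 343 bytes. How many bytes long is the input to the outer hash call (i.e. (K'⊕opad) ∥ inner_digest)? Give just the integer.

92

Key is 53 ≤ 64 bytes, zero-padded: |K'| = 64.
Outer input = (K'⊕opad) ∥ H(inner) → 64 + 28 = 92 bytes.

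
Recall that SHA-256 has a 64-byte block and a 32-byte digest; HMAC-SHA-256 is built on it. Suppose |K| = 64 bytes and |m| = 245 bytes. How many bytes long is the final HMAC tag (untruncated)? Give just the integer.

32

The tag is one SHA-256 digest: 32 bytes.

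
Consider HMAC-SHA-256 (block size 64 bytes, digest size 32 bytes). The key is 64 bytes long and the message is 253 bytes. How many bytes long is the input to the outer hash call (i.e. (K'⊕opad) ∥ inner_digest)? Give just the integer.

96

Key is 64 ≤ 64 bytes, zero-padded: |K'| = 64.
Outer input = (K'⊕opad) ∥ H(inner) → 64 + 32 = 96 bytes.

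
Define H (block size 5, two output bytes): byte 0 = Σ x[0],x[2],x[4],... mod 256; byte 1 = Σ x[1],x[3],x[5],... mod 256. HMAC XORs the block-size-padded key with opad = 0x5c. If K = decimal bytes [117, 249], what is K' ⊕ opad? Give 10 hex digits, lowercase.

Key decimal bytes [117, 249] = 75 f9 is 2 bytes ≤ B = 5; zero-pad to 5 bytes: K' = 75 f9 00 00 00.
XOR each byte with 0x5c: 75⊕5c=29, f9⊕5c=a5, 00⊕5c=5c, 00⊕5c=5c, 00⊕5c=5c.

29a55c5c5c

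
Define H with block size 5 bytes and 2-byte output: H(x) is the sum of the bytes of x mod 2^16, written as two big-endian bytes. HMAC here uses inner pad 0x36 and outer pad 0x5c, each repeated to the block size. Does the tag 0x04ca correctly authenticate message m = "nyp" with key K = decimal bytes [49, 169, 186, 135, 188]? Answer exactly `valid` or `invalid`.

valid

Key decimal bytes [49, 169, 186, 135, 188] = 31 a9 ba 87 bc is exactly B = 5 bytes: K' = 31 a9 ba 87 bc.
K' ⊕ ipad = 07 9f 8c b1 8a; K' ⊕ opad = 6d f5 e6 db e0.
Inner hash: sum = 7+159+140+177+138+110+121+112 = 964 → 03 c4.
Outer hash (recomputed tag): sum = 109+245+230+219+224+3+196 = 1226 → 04 ca.
Recomputed tag = 04ca; claimed = 04ca → match.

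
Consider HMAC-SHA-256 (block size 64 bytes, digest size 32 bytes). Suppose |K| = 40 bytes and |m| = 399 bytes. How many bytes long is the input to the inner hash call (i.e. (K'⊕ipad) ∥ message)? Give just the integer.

463

Key is 40 ≤ 64 bytes, zero-padded: |K'| = 64.
Inner input = (K'⊕ipad) ∥ m → 64 + 399 = 463 bytes.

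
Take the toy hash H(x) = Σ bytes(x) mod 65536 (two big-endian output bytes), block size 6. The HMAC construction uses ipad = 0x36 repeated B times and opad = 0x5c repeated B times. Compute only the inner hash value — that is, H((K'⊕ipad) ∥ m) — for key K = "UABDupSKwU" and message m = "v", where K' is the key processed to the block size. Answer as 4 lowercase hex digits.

01e0

Key "UABDupSKwU" = 55 41 42 44 75 70 53 4b 77 55 is 10 bytes > B = 6, so hash it first: H(key) = 03 6b, then zero-pad to 6 bytes: K' = 03 6b 00 00 00 00.
K' ⊕ ipad = 35 5d 36 36 36 36.
Inner input = 35 5d 36 36 36 36 ∥ 76.
Inner hash: sum = 53+93+54+54+54+54+118 = 480 → 01 e0.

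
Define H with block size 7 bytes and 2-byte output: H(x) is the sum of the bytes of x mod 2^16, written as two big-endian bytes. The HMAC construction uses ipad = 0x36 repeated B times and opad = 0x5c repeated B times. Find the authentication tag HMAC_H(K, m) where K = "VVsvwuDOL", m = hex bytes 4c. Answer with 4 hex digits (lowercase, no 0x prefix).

034d

Key "VVsvwuDOL" = 56 56 73 76 77 75 44 4f 4c is 9 bytes > B = 7, so hash it first: H(key) = 03 60, then zero-pad to 7 bytes: K' = 03 60 00 00 00 00 00.
K' ⊕ ipad = 35 56 36 36 36 36 36.  K' ⊕ opad = 5f 3c 5c 5c 5c 5c 5c.
Inner input = (K'⊕ipad) ∥ m = 35 56 36 36 36 36 36 ∥ 4c.
Inner hash: sum = 53+86+54+54+54+54+54+76 = 485 → 01 e5.
Outer input = (K'⊕opad) ∥ inner = 5f 3c 5c 5c 5c 5c 5c ∥ 01 e5.
Outer hash (tag): sum = 95+60+92+92+92+92+92+1+229 = 845 → 03 4d.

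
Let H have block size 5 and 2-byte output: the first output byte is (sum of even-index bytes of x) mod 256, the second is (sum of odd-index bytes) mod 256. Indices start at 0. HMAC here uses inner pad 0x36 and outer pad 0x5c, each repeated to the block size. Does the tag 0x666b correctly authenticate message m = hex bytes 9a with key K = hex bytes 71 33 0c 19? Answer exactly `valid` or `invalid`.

Key hex bytes 71 33 0c 19 is 4 bytes ≤ B = 5; zero-pad to 5 bytes: K' = 71 33 0c 19 00.
K' ⊕ ipad = 47 05 3a 2f 36; K' ⊕ opad = 2d 6f 50 45 5c.
Inner hash: even-index sum = 183 mod 256 = 183; odd-index sum = 206 mod 256 = 206 → b7 ce.
Outer hash (recomputed tag): even-index sum = 423 mod 256 = 167; odd-index sum = 363 mod 256 = 107 → a7 6b.
Recomputed tag = a76b; claimed = 666b → mismatch.

invalid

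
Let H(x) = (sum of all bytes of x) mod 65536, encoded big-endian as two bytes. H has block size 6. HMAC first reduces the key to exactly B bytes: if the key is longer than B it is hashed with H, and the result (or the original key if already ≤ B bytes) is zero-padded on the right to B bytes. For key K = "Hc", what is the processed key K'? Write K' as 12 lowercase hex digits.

486300000000

Key "Hc" = 48 63 is 2 bytes ≤ B = 6; zero-pad to 6 bytes: K' = 48 63 00 00 00 00.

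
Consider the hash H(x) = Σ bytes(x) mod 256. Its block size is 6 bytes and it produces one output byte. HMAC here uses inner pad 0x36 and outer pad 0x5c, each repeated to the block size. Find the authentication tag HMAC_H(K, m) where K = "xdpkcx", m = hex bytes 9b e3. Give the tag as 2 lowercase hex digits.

Key "xdpkcx" = 78 64 70 6b 63 78 is exactly B = 6 bytes: K' = 78 64 70 6b 63 78.
K' ⊕ ipad = 4e 52 46 5d 55 4e.  K' ⊕ opad = 24 38 2c 37 3f 24.
Inner input = (K'⊕ipad) ∥ m = 4e 52 46 5d 55 4e ∥ 9b e3.
Inner hash: sum = 78+82+70+93+85+78+155+227 = 868; mod 256 = 100 → 64.
Outer input = (K'⊕opad) ∥ inner = 24 38 2c 37 3f 24 ∥ 64.
Outer hash (tag): sum = 36+56+44+55+63+36+100 = 390; mod 256 = 134 → 86.

86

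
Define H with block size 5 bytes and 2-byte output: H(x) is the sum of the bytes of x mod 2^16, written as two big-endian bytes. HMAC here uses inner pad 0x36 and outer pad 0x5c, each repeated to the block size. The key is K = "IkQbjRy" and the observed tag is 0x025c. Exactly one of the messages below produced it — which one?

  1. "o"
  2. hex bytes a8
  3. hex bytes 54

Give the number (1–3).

2

Key "IkQbjRy" = 49 6b 51 62 6a 52 79 is 7 bytes > B = 5, so hash it first: H(key) = 02 9c, then zero-pad to 5 bytes: K' = 02 9c 00 00 00.
K' ⊕ ipad = 34 aa 36 36 36; K' ⊕ opad = 5e c0 5c 5c 5c.
m1: inner = H(34 aa 36 36 36 6f) = 01 ef; tag = H(5e c0 5c 5c 5c 01 ef) = 0322
m2: inner = H(34 aa 36 36 36 a8) = 02 28; tag = H(5e c0 5c 5c 5c 02 28) = 025c ← matches
m3: inner = H(34 aa 36 36 36 54) = 01 d4; tag = H(5e c0 5c 5c 5c 01 d4) = 0307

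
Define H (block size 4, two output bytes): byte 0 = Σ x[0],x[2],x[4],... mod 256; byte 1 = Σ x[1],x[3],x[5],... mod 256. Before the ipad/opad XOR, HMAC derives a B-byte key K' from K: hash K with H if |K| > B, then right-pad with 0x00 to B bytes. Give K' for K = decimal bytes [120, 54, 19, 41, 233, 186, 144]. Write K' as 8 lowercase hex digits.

|K| = 7 > B = 4, so first hash the key.
H(K): even-index sum = 516 mod 256 = 4; odd-index sum = 281 mod 256 = 25 → 04 19.
Zero-pad H(K) = 04 19 to 4 bytes: K' = 04 19 00 00.

04190000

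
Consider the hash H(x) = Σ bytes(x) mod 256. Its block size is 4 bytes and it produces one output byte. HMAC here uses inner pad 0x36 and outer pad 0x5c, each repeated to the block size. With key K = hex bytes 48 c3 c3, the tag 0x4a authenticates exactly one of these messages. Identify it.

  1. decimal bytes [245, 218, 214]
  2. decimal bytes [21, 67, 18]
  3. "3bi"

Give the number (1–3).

3

Key hex bytes 48 c3 c3 is 3 bytes ≤ B = 4; zero-pad to 4 bytes: K' = 48 c3 c3 00.
K' ⊕ ipad = 7e f5 f5 36; K' ⊕ opad = 14 9f 9f 5c.
m1: inner = H(7e f5 f5 36 f5 da d6) = 43; tag = H(14 9f 9f 5c 43) = f1
m2: inner = H(7e f5 f5 36 15 43 12) = 08; tag = H(14 9f 9f 5c 08) = b6
m3: inner = H(7e f5 f5 36 33 62 69) = 9c; tag = H(14 9f 9f 5c 9c) = 4a ← matches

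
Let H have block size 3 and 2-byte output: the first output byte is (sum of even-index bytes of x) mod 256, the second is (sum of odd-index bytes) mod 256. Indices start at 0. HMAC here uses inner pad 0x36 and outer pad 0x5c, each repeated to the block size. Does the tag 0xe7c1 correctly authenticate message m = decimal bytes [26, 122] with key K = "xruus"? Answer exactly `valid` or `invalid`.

Key "xruus" = 78 72 75 75 73 is 5 bytes > B = 3, so hash it first: H(key) = 60 e7, then zero-pad to 3 bytes: K' = 60 e7 00.
K' ⊕ ipad = 56 d1 36; K' ⊕ opad = 3c bb 5c.
Inner hash: even-index sum = 262 mod 256 = 6; odd-index sum = 235 mod 256 = 235 → 06 eb.
Outer hash (recomputed tag): even-index sum = 387 mod 256 = 131; odd-index sum = 193 mod 256 = 193 → 83 c1.
Recomputed tag = 83c1; claimed = e7c1 → mismatch.

invalid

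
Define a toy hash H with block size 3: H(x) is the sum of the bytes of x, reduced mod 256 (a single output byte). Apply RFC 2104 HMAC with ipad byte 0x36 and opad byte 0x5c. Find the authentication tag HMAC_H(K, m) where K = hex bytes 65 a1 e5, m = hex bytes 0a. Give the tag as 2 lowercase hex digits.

b6

Key hex bytes 65 a1 e5 is exactly B = 3 bytes: K' = 65 a1 e5.
K' ⊕ ipad = 53 97 d3.  K' ⊕ opad = 39 fd b9.
Inner input = (K'⊕ipad) ∥ m = 53 97 d3 ∥ 0a.
Inner hash: sum = 83+151+211+10 = 455; mod 256 = 199 → c7.
Outer input = (K'⊕opad) ∥ inner = 39 fd b9 ∥ c7.
Outer hash (tag): sum = 57+253+185+199 = 694; mod 256 = 182 → b6.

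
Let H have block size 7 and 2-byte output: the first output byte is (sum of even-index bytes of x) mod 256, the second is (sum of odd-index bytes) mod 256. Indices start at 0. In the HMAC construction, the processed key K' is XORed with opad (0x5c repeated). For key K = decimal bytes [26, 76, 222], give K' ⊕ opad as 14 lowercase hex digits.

Key decimal bytes [26, 76, 222] = 1a 4c de is 3 bytes ≤ B = 7; zero-pad to 7 bytes: K' = 1a 4c de 00 00 00 00.
XOR each byte with 0x5c: 1a⊕5c=46, 4c⊕5c=10, de⊕5c=82, 00⊕5c=5c, 00⊕5c=5c, 00⊕5c=5c, 00⊕5c=5c.

4610825c5c5c5c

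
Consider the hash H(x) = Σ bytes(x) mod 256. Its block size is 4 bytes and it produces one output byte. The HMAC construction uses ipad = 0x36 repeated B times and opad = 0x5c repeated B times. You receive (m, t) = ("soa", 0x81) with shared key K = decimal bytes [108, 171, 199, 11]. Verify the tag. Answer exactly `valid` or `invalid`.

Key decimal bytes [108, 171, 199, 11] = 6c ab c7 0b is exactly B = 4 bytes: K' = 6c ab c7 0b.
K' ⊕ ipad = 5a 9d f1 3d; K' ⊕ opad = 30 f7 9b 57.
Inner hash: sum = 90+157+241+61+115+111+97 = 872; mod 256 = 104 → 68.
Outer hash (recomputed tag): sum = 48+247+155+87+104 = 641; mod 256 = 129 → 81.
Recomputed tag = 81; claimed = 81 → match.

valid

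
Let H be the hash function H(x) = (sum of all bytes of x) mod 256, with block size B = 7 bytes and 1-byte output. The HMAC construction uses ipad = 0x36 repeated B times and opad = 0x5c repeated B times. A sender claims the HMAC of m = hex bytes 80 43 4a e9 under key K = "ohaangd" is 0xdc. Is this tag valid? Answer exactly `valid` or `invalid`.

Key "ohaangd" = 6f 68 61 61 6e 67 64 is exactly B = 7 bytes: K' = 6f 68 61 61 6e 67 64.
K' ⊕ ipad = 59 5e 57 57 58 51 52; K' ⊕ opad = 33 34 3d 3d 32 3b 38.
Inner hash: sum = 89+94+87+87+88+81+82+128+67+74+233 = 1110; mod 256 = 86 → 56.
Outer hash (recomputed tag): sum = 51+52+61+61+50+59+56+86 = 476; mod 256 = 220 → dc.
Recomputed tag = dc; claimed = dc → match.

valid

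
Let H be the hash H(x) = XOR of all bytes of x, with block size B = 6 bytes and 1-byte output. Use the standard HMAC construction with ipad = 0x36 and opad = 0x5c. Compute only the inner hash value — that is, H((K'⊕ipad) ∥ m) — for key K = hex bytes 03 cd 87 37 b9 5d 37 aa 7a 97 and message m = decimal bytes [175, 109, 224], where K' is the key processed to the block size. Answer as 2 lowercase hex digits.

c8

Key hex bytes 03 cd 87 37 b9 5d 37 aa 7a 97 is 10 bytes > B = 6, so hash it first: H(key) = ea, then zero-pad to 6 bytes: K' = ea 00 00 00 00 00.
K' ⊕ ipad = dc 36 36 36 36 36.
Inner input = dc 36 36 36 36 36 ∥ af 6d e0.
Inner hash: XOR dc⊕36⊕36⊕36⊕36⊕36⊕af⊕6d⊕e0 = c8.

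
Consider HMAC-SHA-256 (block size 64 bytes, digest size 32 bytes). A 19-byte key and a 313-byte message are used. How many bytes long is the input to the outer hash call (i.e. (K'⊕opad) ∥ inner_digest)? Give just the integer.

96

Key is 19 ≤ 64 bytes, zero-padded: |K'| = 64.
Outer input = (K'⊕opad) ∥ H(inner) → 64 + 32 = 96 bytes.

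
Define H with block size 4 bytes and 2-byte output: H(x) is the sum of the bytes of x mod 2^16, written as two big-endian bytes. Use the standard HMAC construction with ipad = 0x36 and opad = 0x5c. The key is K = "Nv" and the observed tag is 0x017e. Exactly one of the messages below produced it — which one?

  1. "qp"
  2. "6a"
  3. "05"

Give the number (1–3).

3

Key "Nv" = 4e 76 is 2 bytes ≤ B = 4; zero-pad to 4 bytes: K' = 4e 76 00 00.
K' ⊕ ipad = 78 40 36 36; K' ⊕ opad = 12 2a 5c 5c.
m1: inner = H(78 40 36 36 71 70) = 02 05; tag = H(12 2a 5c 5c 02 05) = 00fb
m2: inner = H(78 40 36 36 36 61) = 01 bb; tag = H(12 2a 5c 5c 01 bb) = 01b0
m3: inner = H(78 40 36 36 30 35) = 01 89; tag = H(12 2a 5c 5c 01 89) = 017e ← matches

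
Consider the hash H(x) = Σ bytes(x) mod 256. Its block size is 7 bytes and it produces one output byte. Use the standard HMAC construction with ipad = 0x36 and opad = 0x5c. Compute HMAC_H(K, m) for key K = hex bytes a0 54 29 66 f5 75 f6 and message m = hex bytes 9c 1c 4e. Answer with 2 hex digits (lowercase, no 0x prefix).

62

Key hex bytes a0 54 29 66 f5 75 f6 is exactly B = 7 bytes: K' = a0 54 29 66 f5 75 f6.
K' ⊕ ipad = 96 62 1f 50 c3 43 c0.  K' ⊕ opad = fc 08 75 3a a9 29 aa.
Inner input = (K'⊕ipad) ∥ m = 96 62 1f 50 c3 43 c0 ∥ 9c 1c 4e.
Inner hash: sum = 150+98+31+80+195+67+192+156+28+78 = 1075; mod 256 = 51 → 33.
Outer input = (K'⊕opad) ∥ inner = fc 08 75 3a a9 29 aa ∥ 33.
Outer hash (tag): sum = 252+8+117+58+169+41+170+51 = 866; mod 256 = 98 → 62.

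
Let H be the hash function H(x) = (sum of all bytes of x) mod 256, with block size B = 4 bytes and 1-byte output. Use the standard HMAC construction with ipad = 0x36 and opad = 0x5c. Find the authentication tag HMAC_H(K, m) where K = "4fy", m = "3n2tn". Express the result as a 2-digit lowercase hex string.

af

Key "4fy" = 34 66 79 is 3 bytes ≤ B = 4; zero-pad to 4 bytes: K' = 34 66 79 00.
K' ⊕ ipad = 02 50 4f 36.  K' ⊕ opad = 68 3a 25 5c.
Inner input = (K'⊕ipad) ∥ m = 02 50 4f 36 ∥ 33 6e 32 74 6e.
Inner hash: sum = 2+80+79+54+51+110+50+116+110 = 652; mod 256 = 140 → 8c.
Outer input = (K'⊕opad) ∥ inner = 68 3a 25 5c ∥ 8c.
Outer hash (tag): sum = 104+58+37+92+140 = 431; mod 256 = 175 → af.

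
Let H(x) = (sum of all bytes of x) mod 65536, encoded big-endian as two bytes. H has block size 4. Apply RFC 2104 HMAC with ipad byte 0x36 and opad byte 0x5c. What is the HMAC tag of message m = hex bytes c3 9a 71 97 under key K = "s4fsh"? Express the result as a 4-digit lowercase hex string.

02b2

Key "s4fsh" = 73 34 66 73 68 is 5 bytes > B = 4, so hash it first: H(key) = 01 e8, then zero-pad to 4 bytes: K' = 01 e8 00 00.
K' ⊕ ipad = 37 de 36 36.  K' ⊕ opad = 5d b4 5c 5c.
Inner input = (K'⊕ipad) ∥ m = 37 de 36 36 ∥ c3 9a 71 97.
Inner hash: sum = 55+222+54+54+195+154+113+151 = 998 → 03 e6.
Outer input = (K'⊕opad) ∥ inner = 5d b4 5c 5c ∥ 03 e6.
Outer hash (tag): sum = 93+180+92+92+3+230 = 690 → 02 b2.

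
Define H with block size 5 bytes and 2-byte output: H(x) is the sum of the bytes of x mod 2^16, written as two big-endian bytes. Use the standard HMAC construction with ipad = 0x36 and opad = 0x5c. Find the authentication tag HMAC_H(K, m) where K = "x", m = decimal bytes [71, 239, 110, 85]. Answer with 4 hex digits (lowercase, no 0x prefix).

Key "x" = 78 is 1 byte ≤ B = 5; zero-pad to 5 bytes: K' = 78 00 00 00 00.
K' ⊕ ipad = 4e 36 36 36 36.  K' ⊕ opad = 24 5c 5c 5c 5c.
Inner input = (K'⊕ipad) ∥ m = 4e 36 36 36 36 ∥ 47 ef 6e 55.
Inner hash: sum = 78+54+54+54+54+71+239+110+85 = 799 → 03 1f.
Outer input = (K'⊕opad) ∥ inner = 24 5c 5c 5c 5c ∥ 03 1f.
Outer hash (tag): sum = 36+92+92+92+92+3+31 = 438 → 01 b6.

01b6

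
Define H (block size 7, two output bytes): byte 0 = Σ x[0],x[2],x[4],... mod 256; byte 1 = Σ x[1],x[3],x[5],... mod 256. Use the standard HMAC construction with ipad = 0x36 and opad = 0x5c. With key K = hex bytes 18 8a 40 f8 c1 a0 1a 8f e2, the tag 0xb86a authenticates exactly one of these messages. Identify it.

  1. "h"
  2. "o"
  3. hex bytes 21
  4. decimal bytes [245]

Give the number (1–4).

1

Key hex bytes 18 8a 40 f8 c1 a0 1a 8f e2 is 9 bytes > B = 7, so hash it first: H(key) = 15 b1, then zero-pad to 7 bytes: K' = 15 b1 00 00 00 00 00.
K' ⊕ ipad = 23 87 36 36 36 36 36; K' ⊕ opad = 49 ed 5c 5c 5c 5c 5c.
m1: inner = H(23 87 36 36 36 36 36 68) = c5 5b; tag = H(49 ed 5c 5c 5c 5c 5c c5 5b) = b86a ← matches
m2: inner = H(23 87 36 36 36 36 36 6f) = c5 62; tag = H(49 ed 5c 5c 5c 5c 5c c5 62) = bf6a
m3: inner = H(23 87 36 36 36 36 36 21) = c5 14; tag = H(49 ed 5c 5c 5c 5c 5c c5 14) = 716a
m4: inner = H(23 87 36 36 36 36 36 f5) = c5 e8; tag = H(49 ed 5c 5c 5c 5c 5c c5 e8) = 456a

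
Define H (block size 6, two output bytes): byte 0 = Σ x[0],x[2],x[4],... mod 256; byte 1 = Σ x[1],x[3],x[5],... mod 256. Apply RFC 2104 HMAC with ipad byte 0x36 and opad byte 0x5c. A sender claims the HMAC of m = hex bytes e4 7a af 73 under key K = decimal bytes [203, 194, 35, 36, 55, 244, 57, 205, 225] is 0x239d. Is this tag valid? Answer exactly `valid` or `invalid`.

valid

Key decimal bytes [203, 194, 35, 36, 55, 244, 57, 205, 225] = cb c2 23 24 37 f4 39 cd e1 is 9 bytes > B = 6, so hash it first: H(key) = 3f a7, then zero-pad to 6 bytes: K' = 3f a7 00 00 00 00.
K' ⊕ ipad = 09 91 36 36 36 36; K' ⊕ opad = 63 fb 5c 5c 5c 5c.
Inner hash: even-index sum = 520 mod 256 = 8; odd-index sum = 490 mod 256 = 234 → 08 ea.
Outer hash (recomputed tag): even-index sum = 291 mod 256 = 35; odd-index sum = 669 mod 256 = 157 → 23 9d.
Recomputed tag = 239d; claimed = 239d → match.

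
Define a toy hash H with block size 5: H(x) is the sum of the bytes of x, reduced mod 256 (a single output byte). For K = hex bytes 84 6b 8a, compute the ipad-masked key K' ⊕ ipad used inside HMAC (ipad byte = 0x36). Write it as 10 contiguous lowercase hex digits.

b25dbc3636

Key hex bytes 84 6b 8a is 3 bytes ≤ B = 5; zero-pad to 5 bytes: K' = 84 6b 8a 00 00.
XOR each byte with 0x36: 84⊕36=b2, 6b⊕36=5d, 8a⊕36=bc, 00⊕36=36, 00⊕36=36.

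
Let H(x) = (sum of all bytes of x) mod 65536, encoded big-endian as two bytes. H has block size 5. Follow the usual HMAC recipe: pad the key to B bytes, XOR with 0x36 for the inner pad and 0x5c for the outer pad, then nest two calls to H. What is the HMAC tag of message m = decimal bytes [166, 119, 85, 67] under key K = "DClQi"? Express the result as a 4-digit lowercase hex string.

Key "DClQi" = 44 43 6c 51 69 is exactly B = 5 bytes: K' = 44 43 6c 51 69.
K' ⊕ ipad = 72 75 5a 67 5f.  K' ⊕ opad = 18 1f 30 0d 35.
Inner input = (K'⊕ipad) ∥ m = 72 75 5a 67 5f ∥ a6 77 55 43.
Inner hash: sum = 114+117+90+103+95+166+119+85+67 = 956 → 03 bc.
Outer input = (K'⊕opad) ∥ inner = 18 1f 30 0d 35 ∥ 03 bc.
Outer hash (tag): sum = 24+31+48+13+53+3+188 = 360 → 01 68.

0168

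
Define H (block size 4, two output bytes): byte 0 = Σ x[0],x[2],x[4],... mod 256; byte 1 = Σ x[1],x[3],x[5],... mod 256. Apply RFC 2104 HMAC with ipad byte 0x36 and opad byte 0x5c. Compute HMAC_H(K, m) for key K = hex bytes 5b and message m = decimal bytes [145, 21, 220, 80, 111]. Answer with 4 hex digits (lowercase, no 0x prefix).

e289

Key hex bytes 5b is 1 byte ≤ B = 4; zero-pad to 4 bytes: K' = 5b 00 00 00.
K' ⊕ ipad = 6d 36 36 36.  K' ⊕ opad = 07 5c 5c 5c.
Inner input = (K'⊕ipad) ∥ m = 6d 36 36 36 ∥ 91 15 dc 50 6f.
Inner hash: even-index sum = 639 mod 256 = 127; odd-index sum = 209 mod 256 = 209 → 7f d1.
Outer input = (K'⊕opad) ∥ inner = 07 5c 5c 5c ∥ 7f d1.
Outer hash (tag): even-index sum = 226 mod 256 = 226; odd-index sum = 393 mod 256 = 137 → e2 89.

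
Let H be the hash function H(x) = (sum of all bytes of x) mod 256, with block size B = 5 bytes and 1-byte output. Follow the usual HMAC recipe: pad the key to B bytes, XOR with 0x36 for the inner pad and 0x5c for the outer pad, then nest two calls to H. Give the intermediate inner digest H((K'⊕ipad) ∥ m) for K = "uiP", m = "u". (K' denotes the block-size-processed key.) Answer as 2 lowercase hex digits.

Key "uiP" = 75 69 50 is 3 bytes ≤ B = 5; zero-pad to 5 bytes: K' = 75 69 50 00 00.
K' ⊕ ipad = 43 5f 66 36 36.
Inner input = 43 5f 66 36 36 ∥ 75.
Inner hash: sum = 67+95+102+54+54+117 = 489; mod 256 = 233 → e9.

e9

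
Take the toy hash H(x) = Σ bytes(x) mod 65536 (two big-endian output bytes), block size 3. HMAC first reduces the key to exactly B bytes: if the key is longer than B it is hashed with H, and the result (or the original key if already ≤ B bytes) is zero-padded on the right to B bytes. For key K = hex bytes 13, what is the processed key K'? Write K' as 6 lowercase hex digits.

Key hex bytes 13 is 1 byte ≤ B = 3; zero-pad to 3 bytes: K' = 13 00 00.

130000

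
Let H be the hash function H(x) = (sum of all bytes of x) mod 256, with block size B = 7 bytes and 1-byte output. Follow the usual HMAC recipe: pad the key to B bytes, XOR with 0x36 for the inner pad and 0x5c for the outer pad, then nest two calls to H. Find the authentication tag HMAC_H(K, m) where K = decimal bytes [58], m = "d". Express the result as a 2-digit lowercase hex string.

Key decimal bytes [58] = 3a is 1 byte ≤ B = 7; zero-pad to 7 bytes: K' = 3a 00 00 00 00 00 00.
K' ⊕ ipad = 0c 36 36 36 36 36 36.  K' ⊕ opad = 66 5c 5c 5c 5c 5c 5c.
Inner input = (K'⊕ipad) ∥ m = 0c 36 36 36 36 36 36 ∥ 64.
Inner hash: sum = 12+54+54+54+54+54+54+100 = 436; mod 256 = 180 → b4.
Outer input = (K'⊕opad) ∥ inner = 66 5c 5c 5c 5c 5c 5c ∥ b4.
Outer hash (tag): sum = 102+92+92+92+92+92+92+180 = 834; mod 256 = 66 → 42.

42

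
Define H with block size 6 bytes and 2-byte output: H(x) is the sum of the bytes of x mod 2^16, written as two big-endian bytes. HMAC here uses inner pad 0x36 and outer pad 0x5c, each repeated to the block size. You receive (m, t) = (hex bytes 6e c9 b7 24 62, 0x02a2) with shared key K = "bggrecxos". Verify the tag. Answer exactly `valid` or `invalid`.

invalid

Key "bggrecxos" = 62 67 67 72 65 63 78 6f 73 is 9 bytes > B = 6, so hash it first: H(key) = 03 c4, then zero-pad to 6 bytes: K' = 03 c4 00 00 00 00.
K' ⊕ ipad = 35 f2 36 36 36 36; K' ⊕ opad = 5f 98 5c 5c 5c 5c.
Inner hash: sum = 53+242+54+54+54+54+110+201+183+36+98 = 1139 → 04 73.
Outer hash (recomputed tag): sum = 95+152+92+92+92+92+4+115 = 734 → 02 de.
Recomputed tag = 02de; claimed = 02a2 → mismatch.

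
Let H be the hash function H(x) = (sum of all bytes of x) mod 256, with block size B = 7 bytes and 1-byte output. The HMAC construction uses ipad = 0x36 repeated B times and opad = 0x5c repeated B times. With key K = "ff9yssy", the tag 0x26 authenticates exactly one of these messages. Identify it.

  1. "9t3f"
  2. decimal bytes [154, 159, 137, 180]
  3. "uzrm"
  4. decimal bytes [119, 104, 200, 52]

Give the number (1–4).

Key "ff9yssy" = 66 66 39 79 73 73 79 is exactly B = 7 bytes: K' = 66 66 39 79 73 73 79.
K' ⊕ ipad = 50 50 0f 4f 45 45 4f; K' ⊕ opad = 3a 3a 65 25 2f 2f 25.
m1: inner = H(50 50 0f 4f 45 45 4f 39 74 33 66) = 1d; tag = H(3a 3a 65 25 2f 2f 25 1d) = 9e
m2: inner = H(50 50 0f 4f 45 45 4f 9a 9f 89 b4) = 4d; tag = H(3a 3a 65 25 2f 2f 25 4d) = ce
m3: inner = H(50 50 0f 4f 45 45 4f 75 7a 72 6d) = a5; tag = H(3a 3a 65 25 2f 2f 25 a5) = 26 ← matches
m4: inner = H(50 50 0f 4f 45 45 4f 77 68 c8 34) = b2; tag = H(3a 3a 65 25 2f 2f 25 b2) = 33

3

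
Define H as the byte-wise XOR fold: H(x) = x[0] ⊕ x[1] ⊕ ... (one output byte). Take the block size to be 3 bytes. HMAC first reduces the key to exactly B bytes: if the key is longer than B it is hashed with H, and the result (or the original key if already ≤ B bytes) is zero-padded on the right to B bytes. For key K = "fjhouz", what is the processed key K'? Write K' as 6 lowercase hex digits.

|K| = 6 > B = 3, so first hash the key.
H(K): XOR 66⊕6a⊕68⊕6f⊕75⊕7a = 04.
Zero-pad H(K) = 04 to 3 bytes: K' = 04 00 00.

040000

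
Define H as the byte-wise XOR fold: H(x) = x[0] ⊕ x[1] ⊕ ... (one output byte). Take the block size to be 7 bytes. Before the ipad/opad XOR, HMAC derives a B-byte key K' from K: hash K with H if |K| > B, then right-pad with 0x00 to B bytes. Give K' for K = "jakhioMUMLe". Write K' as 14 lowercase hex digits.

|K| = 11 > B = 7, so first hash the key.
H(K): XOR 6a⊕61⊕6b⊕68⊕69⊕6f⊕4d⊕55⊕4d⊕4c⊕65 = 72.
Zero-pad H(K) = 72 to 7 bytes: K' = 72 00 00 00 00 00 00.

72000000000000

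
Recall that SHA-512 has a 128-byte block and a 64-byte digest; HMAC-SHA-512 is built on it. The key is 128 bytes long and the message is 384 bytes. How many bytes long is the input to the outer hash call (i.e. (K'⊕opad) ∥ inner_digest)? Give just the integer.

Key is 128 ≤ 128 bytes, zero-padded: |K'| = 128.
Outer input = (K'⊕opad) ∥ H(inner) → 128 + 64 = 192 bytes.

192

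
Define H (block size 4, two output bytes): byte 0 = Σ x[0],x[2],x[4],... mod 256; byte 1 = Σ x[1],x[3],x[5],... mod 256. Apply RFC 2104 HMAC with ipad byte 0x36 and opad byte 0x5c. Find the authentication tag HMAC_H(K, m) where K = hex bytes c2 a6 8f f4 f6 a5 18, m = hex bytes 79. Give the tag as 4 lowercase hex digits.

77fe

Key hex bytes c2 a6 8f f4 f6 a5 18 is 7 bytes > B = 4, so hash it first: H(key) = 5f 3f, then zero-pad to 4 bytes: K' = 5f 3f 00 00.
K' ⊕ ipad = 69 09 36 36.  K' ⊕ opad = 03 63 5c 5c.
Inner input = (K'⊕ipad) ∥ m = 69 09 36 36 ∥ 79.
Inner hash: even-index sum = 280 mod 256 = 24; odd-index sum = 63 mod 256 = 63 → 18 3f.
Outer input = (K'⊕opad) ∥ inner = 03 63 5c 5c ∥ 18 3f.
Outer hash (tag): even-index sum = 119 mod 256 = 119; odd-index sum = 254 mod 256 = 254 → 77 fe.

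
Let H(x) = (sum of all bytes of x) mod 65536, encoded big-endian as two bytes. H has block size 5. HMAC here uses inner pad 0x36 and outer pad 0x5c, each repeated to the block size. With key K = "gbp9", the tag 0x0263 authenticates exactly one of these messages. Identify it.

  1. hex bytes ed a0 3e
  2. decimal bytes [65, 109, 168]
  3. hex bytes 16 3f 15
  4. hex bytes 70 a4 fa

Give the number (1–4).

Key "gbp9" = 67 62 70 39 is 4 bytes ≤ B = 5; zero-pad to 5 bytes: K' = 67 62 70 39 00.
K' ⊕ ipad = 51 54 46 0f 36; K' ⊕ opad = 3b 3e 2c 65 5c.
m1: inner = H(51 54 46 0f 36 ed a0 3e) = 02 fb; tag = H(3b 3e 2c 65 5c 02 fb) = 0263 ← matches
m2: inner = H(51 54 46 0f 36 41 6d a8) = 02 86; tag = H(3b 3e 2c 65 5c 02 86) = 01ee
m3: inner = H(51 54 46 0f 36 16 3f 15) = 01 9a; tag = H(3b 3e 2c 65 5c 01 9a) = 0201
m4: inner = H(51 54 46 0f 36 70 a4 fa) = 03 3e; tag = H(3b 3e 2c 65 5c 03 3e) = 01a7

1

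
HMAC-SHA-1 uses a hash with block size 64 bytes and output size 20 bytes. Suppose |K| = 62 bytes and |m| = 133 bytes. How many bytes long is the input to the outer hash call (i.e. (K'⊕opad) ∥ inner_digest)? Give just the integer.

Key is 62 ≤ 64 bytes, zero-padded: |K'| = 64.
Outer input = (K'⊕opad) ∥ H(inner) → 64 + 20 = 84 bytes.

84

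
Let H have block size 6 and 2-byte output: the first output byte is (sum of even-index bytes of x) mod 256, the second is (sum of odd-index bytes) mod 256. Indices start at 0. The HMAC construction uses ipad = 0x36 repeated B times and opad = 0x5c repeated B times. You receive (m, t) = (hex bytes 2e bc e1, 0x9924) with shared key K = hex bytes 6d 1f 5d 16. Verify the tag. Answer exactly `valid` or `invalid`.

Key hex bytes 6d 1f 5d 16 is 4 bytes ≤ B = 6; zero-pad to 6 bytes: K' = 6d 1f 5d 16 00 00.
K' ⊕ ipad = 5b 29 6b 20 36 36; K' ⊕ opad = 31 43 01 4a 5c 5c.
Inner hash: even-index sum = 523 mod 256 = 11; odd-index sum = 315 mod 256 = 59 → 0b 3b.
Outer hash (recomputed tag): even-index sum = 153 mod 256 = 153; odd-index sum = 292 mod 256 = 36 → 99 24.
Recomputed tag = 9924; claimed = 9924 → match.

valid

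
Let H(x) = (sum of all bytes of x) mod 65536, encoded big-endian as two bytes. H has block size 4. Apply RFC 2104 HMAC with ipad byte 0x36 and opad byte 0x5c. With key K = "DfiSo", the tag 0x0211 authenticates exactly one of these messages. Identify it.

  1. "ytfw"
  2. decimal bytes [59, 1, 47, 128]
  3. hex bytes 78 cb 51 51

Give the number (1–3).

2

Key "DfiSo" = 44 66 69 53 6f is 5 bytes > B = 4, so hash it first: H(key) = 01 d5, then zero-pad to 4 bytes: K' = 01 d5 00 00.
K' ⊕ ipad = 37 e3 36 36; K' ⊕ opad = 5d 89 5c 5c.
m1: inner = H(37 e3 36 36 79 74 66 77) = 03 50; tag = H(5d 89 5c 5c 03 50) = 01f1
m2: inner = H(37 e3 36 36 3b 01 2f 80) = 02 71; tag = H(5d 89 5c 5c 02 71) = 0211 ← matches
m3: inner = H(37 e3 36 36 78 cb 51 51) = 03 6b; tag = H(5d 89 5c 5c 03 6b) = 020c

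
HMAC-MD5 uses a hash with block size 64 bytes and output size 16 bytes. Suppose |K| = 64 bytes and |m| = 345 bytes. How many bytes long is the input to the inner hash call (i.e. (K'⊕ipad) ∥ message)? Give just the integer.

Key is 64 ≤ 64 bytes, zero-padded: |K'| = 64.
Inner input = (K'⊕ipad) ∥ m → 64 + 345 = 409 bytes.

409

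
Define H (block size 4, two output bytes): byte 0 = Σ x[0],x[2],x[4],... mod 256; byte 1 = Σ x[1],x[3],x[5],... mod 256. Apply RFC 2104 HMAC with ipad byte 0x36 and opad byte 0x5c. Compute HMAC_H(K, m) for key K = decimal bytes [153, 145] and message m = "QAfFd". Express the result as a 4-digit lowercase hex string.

Key decimal bytes [153, 145] = 99 91 is 2 bytes ≤ B = 4; zero-pad to 4 bytes: K' = 99 91 00 00.
K' ⊕ ipad = af a7 36 36.  K' ⊕ opad = c5 cd 5c 5c.
Inner input = (K'⊕ipad) ∥ m = af a7 36 36 ∥ 51 41 66 46 64.
Inner hash: even-index sum = 512 mod 256 = 0; odd-index sum = 356 mod 256 = 100 → 00 64.
Outer input = (K'⊕opad) ∥ inner = c5 cd 5c 5c ∥ 00 64.
Outer hash (tag): even-index sum = 289 mod 256 = 33; odd-index sum = 397 mod 256 = 141 → 21 8d.

218d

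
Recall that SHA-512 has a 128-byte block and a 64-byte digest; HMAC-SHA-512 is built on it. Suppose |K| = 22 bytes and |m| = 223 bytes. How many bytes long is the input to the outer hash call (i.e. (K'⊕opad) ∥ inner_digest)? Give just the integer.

192

Key is 22 ≤ 128 bytes, zero-padded: |K'| = 128.
Outer input = (K'⊕opad) ∥ H(inner) → 128 + 64 = 192 bytes.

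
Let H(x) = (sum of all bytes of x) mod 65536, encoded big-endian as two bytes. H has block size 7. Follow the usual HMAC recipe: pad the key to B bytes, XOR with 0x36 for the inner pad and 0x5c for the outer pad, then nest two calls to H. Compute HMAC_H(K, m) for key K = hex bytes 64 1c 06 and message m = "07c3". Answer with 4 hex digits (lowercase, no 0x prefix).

02c5

Key hex bytes 64 1c 06 is 3 bytes ≤ B = 7; zero-pad to 7 bytes: K' = 64 1c 06 00 00 00 00.
K' ⊕ ipad = 52 2a 30 36 36 36 36.  K' ⊕ opad = 38 40 5a 5c 5c 5c 5c.
Inner input = (K'⊕ipad) ∥ m = 52 2a 30 36 36 36 36 ∥ 30 37 63 33.
Inner hash: sum = 82+42+48+54+54+54+54+48+55+99+51 = 641 → 02 81.
Outer input = (K'⊕opad) ∥ inner = 38 40 5a 5c 5c 5c 5c ∥ 02 81.
Outer hash (tag): sum = 56+64+90+92+92+92+92+2+129 = 709 → 02 c5.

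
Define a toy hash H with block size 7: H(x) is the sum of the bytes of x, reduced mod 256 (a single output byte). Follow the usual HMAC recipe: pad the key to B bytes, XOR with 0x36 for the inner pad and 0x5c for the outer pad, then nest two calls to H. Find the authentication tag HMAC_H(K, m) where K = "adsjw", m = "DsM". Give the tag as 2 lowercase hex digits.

Key "adsjw" = 61 64 73 6a 77 is 5 bytes ≤ B = 7; zero-pad to 7 bytes: K' = 61 64 73 6a 77 00 00.
K' ⊕ ipad = 57 52 45 5c 41 36 36.  K' ⊕ opad = 3d 38 2f 36 2b 5c 5c.
Inner input = (K'⊕ipad) ∥ m = 57 52 45 5c 41 36 36 ∥ 44 73 4d.
Inner hash: sum = 87+82+69+92+65+54+54+68+115+77 = 763; mod 256 = 251 → fb.
Outer input = (K'⊕opad) ∥ inner = 3d 38 2f 36 2b 5c 5c ∥ fb.
Outer hash (tag): sum = 61+56+47+54+43+92+92+251 = 696; mod 256 = 184 → b8.

b8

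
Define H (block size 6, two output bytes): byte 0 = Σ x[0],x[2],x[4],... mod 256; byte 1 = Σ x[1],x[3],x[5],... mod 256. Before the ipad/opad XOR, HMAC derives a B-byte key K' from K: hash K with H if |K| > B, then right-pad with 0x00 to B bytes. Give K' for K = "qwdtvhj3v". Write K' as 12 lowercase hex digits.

|K| = 9 > B = 6, so first hash the key.
H(K): even-index sum = 555 mod 256 = 43; odd-index sum = 390 mod 256 = 134 → 2b 86.
Zero-pad H(K) = 2b 86 to 6 bytes: K' = 2b 86 00 00 00 00.

2b8600000000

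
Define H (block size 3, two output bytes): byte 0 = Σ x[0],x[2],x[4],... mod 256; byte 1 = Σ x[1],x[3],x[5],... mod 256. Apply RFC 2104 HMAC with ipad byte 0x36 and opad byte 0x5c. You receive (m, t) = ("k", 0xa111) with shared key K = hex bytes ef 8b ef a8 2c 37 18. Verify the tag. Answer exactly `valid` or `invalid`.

invalid

Key hex bytes ef 8b ef a8 2c 37 18 is 7 bytes > B = 3, so hash it first: H(key) = 22 6a, then zero-pad to 3 bytes: K' = 22 6a 00.
K' ⊕ ipad = 14 5c 36; K' ⊕ opad = 7e 36 5c.
Inner hash: even-index sum = 74 mod 256 = 74; odd-index sum = 199 mod 256 = 199 → 4a c7.
Outer hash (recomputed tag): even-index sum = 417 mod 256 = 161; odd-index sum = 128 mod 256 = 128 → a1 80.
Recomputed tag = a180; claimed = a111 → mismatch.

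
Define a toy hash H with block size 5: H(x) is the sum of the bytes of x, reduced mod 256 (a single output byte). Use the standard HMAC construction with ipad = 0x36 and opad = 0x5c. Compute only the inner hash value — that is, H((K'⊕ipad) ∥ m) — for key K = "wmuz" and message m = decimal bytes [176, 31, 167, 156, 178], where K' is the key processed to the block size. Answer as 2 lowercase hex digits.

25

Key "wmuz" = 77 6d 75 7a is 4 bytes ≤ B = 5; zero-pad to 5 bytes: K' = 77 6d 75 7a 00.
K' ⊕ ipad = 41 5b 43 4c 36.
Inner input = 41 5b 43 4c 36 ∥ b0 1f a7 9c b2.
Inner hash: sum = 65+91+67+76+54+176+31+167+156+178 = 1061; mod 256 = 37 → 25.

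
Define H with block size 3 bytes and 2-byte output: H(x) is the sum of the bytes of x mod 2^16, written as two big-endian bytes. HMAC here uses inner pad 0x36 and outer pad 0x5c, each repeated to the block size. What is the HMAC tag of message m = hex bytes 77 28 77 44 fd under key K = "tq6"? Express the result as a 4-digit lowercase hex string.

01a1

Key "tq6" = 74 71 36 is exactly B = 3 bytes: K' = 74 71 36.
K' ⊕ ipad = 42 47 00.  K' ⊕ opad = 28 2d 6a.
Inner input = (K'⊕ipad) ∥ m = 42 47 00 ∥ 77 28 77 44 fd.
Inner hash: sum = 66+71+0+119+40+119+68+253 = 736 → 02 e0.
Outer input = (K'⊕opad) ∥ inner = 28 2d 6a ∥ 02 e0.
Outer hash (tag): sum = 40+45+106+2+224 = 417 → 01 a1.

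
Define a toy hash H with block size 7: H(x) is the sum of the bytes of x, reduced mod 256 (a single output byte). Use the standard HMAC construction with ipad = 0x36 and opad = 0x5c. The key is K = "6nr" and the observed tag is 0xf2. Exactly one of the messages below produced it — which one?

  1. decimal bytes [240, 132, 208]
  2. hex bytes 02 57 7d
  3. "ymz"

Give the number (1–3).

1

Key "6nr" = 36 6e 72 is 3 bytes ≤ B = 7; zero-pad to 7 bytes: K' = 36 6e 72 00 00 00 00.
K' ⊕ ipad = 00 58 44 36 36 36 36; K' ⊕ opad = 6a 32 2e 5c 5c 5c 5c.
m1: inner = H(00 58 44 36 36 36 36 f0 84 d0) = b8; tag = H(6a 32 2e 5c 5c 5c 5c b8) = f2 ← matches
m2: inner = H(00 58 44 36 36 36 36 02 57 7d) = 4a; tag = H(6a 32 2e 5c 5c 5c 5c 4a) = 84
m3: inner = H(00 58 44 36 36 36 36 79 6d 7a) = d4; tag = H(6a 32 2e 5c 5c 5c 5c d4) = 0e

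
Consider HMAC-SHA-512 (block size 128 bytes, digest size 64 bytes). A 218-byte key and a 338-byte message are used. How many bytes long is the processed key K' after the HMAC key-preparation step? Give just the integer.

128

Key is 218 > 128 bytes, so it is hashed to 64 bytes then zero-padded to 128: |K'| = 128.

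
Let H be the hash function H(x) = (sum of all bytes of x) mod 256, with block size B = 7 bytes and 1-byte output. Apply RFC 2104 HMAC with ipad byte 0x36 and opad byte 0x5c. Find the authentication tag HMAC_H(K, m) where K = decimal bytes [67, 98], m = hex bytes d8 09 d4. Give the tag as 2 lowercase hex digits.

b5

Key decimal bytes [67, 98] = 43 62 is 2 bytes ≤ B = 7; zero-pad to 7 bytes: K' = 43 62 00 00 00 00 00.
K' ⊕ ipad = 75 54 36 36 36 36 36.  K' ⊕ opad = 1f 3e 5c 5c 5c 5c 5c.
Inner input = (K'⊕ipad) ∥ m = 75 54 36 36 36 36 36 ∥ d8 09 d4.
Inner hash: sum = 117+84+54+54+54+54+54+216+9+212 = 908; mod 256 = 140 → 8c.
Outer input = (K'⊕opad) ∥ inner = 1f 3e 5c 5c 5c 5c 5c ∥ 8c.
Outer hash (tag): sum = 31+62+92+92+92+92+92+140 = 693; mod 256 = 181 → b5.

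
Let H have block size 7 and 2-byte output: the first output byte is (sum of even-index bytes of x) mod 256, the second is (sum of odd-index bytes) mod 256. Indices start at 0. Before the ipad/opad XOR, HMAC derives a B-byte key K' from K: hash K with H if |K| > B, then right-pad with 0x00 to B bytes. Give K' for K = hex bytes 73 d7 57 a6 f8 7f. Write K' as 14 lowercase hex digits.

73d757a6f87f00

Key hex bytes 73 d7 57 a6 f8 7f is 6 bytes ≤ B = 7; zero-pad to 7 bytes: K' = 73 d7 57 a6 f8 7f 00.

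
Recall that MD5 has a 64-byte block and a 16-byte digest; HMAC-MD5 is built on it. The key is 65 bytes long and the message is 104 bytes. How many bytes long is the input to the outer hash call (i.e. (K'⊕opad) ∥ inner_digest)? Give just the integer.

Key is 65 > 64 bytes, so it is hashed to 16 bytes then zero-padded to 64: |K'| = 64.
Outer input = (K'⊕opad) ∥ H(inner) → 64 + 16 = 80 bytes.

80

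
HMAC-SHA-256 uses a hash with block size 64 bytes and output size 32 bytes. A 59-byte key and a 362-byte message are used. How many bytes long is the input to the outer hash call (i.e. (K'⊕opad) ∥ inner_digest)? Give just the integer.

96

Key is 59 ≤ 64 bytes, zero-padded: |K'| = 64.
Outer input = (K'⊕opad) ∥ H(inner) → 64 + 32 = 96 bytes.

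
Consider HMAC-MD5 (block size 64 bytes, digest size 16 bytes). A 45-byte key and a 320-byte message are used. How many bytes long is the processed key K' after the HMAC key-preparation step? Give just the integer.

Key is 45 ≤ 64 bytes, zero-padded: |K'| = 64.

64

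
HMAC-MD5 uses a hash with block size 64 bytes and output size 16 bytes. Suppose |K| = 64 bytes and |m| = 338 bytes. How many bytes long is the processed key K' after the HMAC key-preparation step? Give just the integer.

Key is 64 ≤ 64 bytes, zero-padded: |K'| = 64.

64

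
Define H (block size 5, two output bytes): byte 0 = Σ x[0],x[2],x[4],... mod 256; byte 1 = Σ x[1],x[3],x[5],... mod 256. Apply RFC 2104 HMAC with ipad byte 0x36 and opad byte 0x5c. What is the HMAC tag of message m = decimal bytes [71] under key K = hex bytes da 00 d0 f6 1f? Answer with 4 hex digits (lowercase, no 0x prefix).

9201

Key hex bytes da 00 d0 f6 1f is exactly B = 5 bytes: K' = da 00 d0 f6 1f.
K' ⊕ ipad = ec 36 e6 c0 29.  K' ⊕ opad = 86 5c 8c aa 43.
Inner input = (K'⊕ipad) ∥ m = ec 36 e6 c0 29 ∥ 47.
Inner hash: even-index sum = 507 mod 256 = 251; odd-index sum = 317 mod 256 = 61 → fb 3d.
Outer input = (K'⊕opad) ∥ inner = 86 5c 8c aa 43 ∥ fb 3d.
Outer hash (tag): even-index sum = 402 mod 256 = 146; odd-index sum = 513 mod 256 = 1 → 92 01.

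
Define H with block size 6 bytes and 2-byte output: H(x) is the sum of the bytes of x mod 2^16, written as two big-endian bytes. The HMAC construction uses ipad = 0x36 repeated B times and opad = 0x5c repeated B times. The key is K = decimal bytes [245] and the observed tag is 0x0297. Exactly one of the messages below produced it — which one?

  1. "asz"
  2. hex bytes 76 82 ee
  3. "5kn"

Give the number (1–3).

1

Key decimal bytes [245] = f5 is 1 byte ≤ B = 6; zero-pad to 6 bytes: K' = f5 00 00 00 00 00.
K' ⊕ ipad = c3 36 36 36 36 36; K' ⊕ opad = a9 5c 5c 5c 5c 5c.
m1: inner = H(c3 36 36 36 36 36 61 73 7a) = 03 1f; tag = H(a9 5c 5c 5c 5c 5c 03 1f) = 0297 ← matches
m2: inner = H(c3 36 36 36 36 36 76 82 ee) = 03 b7; tag = H(a9 5c 5c 5c 5c 5c 03 b7) = 032f
m3: inner = H(c3 36 36 36 36 36 35 6b 6e) = 02 df; tag = H(a9 5c 5c 5c 5c 5c 02 df) = 0356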